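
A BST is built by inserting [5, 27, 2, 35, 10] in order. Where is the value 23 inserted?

Starting tree (level order): [5, 2, 27, None, None, 10, 35]
Insertion path: 5 -> 27 -> 10
Result: insert 23 as right child of 10
Final tree (level order): [5, 2, 27, None, None, 10, 35, None, 23]


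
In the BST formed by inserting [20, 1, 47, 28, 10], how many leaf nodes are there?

Tree built from: [20, 1, 47, 28, 10]
Tree (level-order array): [20, 1, 47, None, 10, 28]
Rule: A leaf has 0 children.
Per-node child counts:
  node 20: 2 child(ren)
  node 1: 1 child(ren)
  node 10: 0 child(ren)
  node 47: 1 child(ren)
  node 28: 0 child(ren)
Matching nodes: [10, 28]
Count of leaf nodes: 2


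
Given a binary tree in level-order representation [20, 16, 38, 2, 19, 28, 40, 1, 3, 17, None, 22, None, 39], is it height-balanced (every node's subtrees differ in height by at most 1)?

Tree (level-order array): [20, 16, 38, 2, 19, 28, 40, 1, 3, 17, None, 22, None, 39]
Definition: a tree is height-balanced if, at every node, |h(left) - h(right)| <= 1 (empty subtree has height -1).
Bottom-up per-node check:
  node 1: h_left=-1, h_right=-1, diff=0 [OK], height=0
  node 3: h_left=-1, h_right=-1, diff=0 [OK], height=0
  node 2: h_left=0, h_right=0, diff=0 [OK], height=1
  node 17: h_left=-1, h_right=-1, diff=0 [OK], height=0
  node 19: h_left=0, h_right=-1, diff=1 [OK], height=1
  node 16: h_left=1, h_right=1, diff=0 [OK], height=2
  node 22: h_left=-1, h_right=-1, diff=0 [OK], height=0
  node 28: h_left=0, h_right=-1, diff=1 [OK], height=1
  node 39: h_left=-1, h_right=-1, diff=0 [OK], height=0
  node 40: h_left=0, h_right=-1, diff=1 [OK], height=1
  node 38: h_left=1, h_right=1, diff=0 [OK], height=2
  node 20: h_left=2, h_right=2, diff=0 [OK], height=3
All nodes satisfy the balance condition.
Result: Balanced


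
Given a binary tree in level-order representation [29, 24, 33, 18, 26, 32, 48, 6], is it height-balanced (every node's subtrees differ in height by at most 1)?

Tree (level-order array): [29, 24, 33, 18, 26, 32, 48, 6]
Definition: a tree is height-balanced if, at every node, |h(left) - h(right)| <= 1 (empty subtree has height -1).
Bottom-up per-node check:
  node 6: h_left=-1, h_right=-1, diff=0 [OK], height=0
  node 18: h_left=0, h_right=-1, diff=1 [OK], height=1
  node 26: h_left=-1, h_right=-1, diff=0 [OK], height=0
  node 24: h_left=1, h_right=0, diff=1 [OK], height=2
  node 32: h_left=-1, h_right=-1, diff=0 [OK], height=0
  node 48: h_left=-1, h_right=-1, diff=0 [OK], height=0
  node 33: h_left=0, h_right=0, diff=0 [OK], height=1
  node 29: h_left=2, h_right=1, diff=1 [OK], height=3
All nodes satisfy the balance condition.
Result: Balanced


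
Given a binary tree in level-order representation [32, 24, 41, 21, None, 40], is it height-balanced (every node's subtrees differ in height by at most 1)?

Tree (level-order array): [32, 24, 41, 21, None, 40]
Definition: a tree is height-balanced if, at every node, |h(left) - h(right)| <= 1 (empty subtree has height -1).
Bottom-up per-node check:
  node 21: h_left=-1, h_right=-1, diff=0 [OK], height=0
  node 24: h_left=0, h_right=-1, diff=1 [OK], height=1
  node 40: h_left=-1, h_right=-1, diff=0 [OK], height=0
  node 41: h_left=0, h_right=-1, diff=1 [OK], height=1
  node 32: h_left=1, h_right=1, diff=0 [OK], height=2
All nodes satisfy the balance condition.
Result: Balanced


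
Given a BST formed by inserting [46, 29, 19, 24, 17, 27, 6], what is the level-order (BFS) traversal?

Tree insertion order: [46, 29, 19, 24, 17, 27, 6]
Tree (level-order array): [46, 29, None, 19, None, 17, 24, 6, None, None, 27]
BFS from the root, enqueuing left then right child of each popped node:
  queue [46] -> pop 46, enqueue [29], visited so far: [46]
  queue [29] -> pop 29, enqueue [19], visited so far: [46, 29]
  queue [19] -> pop 19, enqueue [17, 24], visited so far: [46, 29, 19]
  queue [17, 24] -> pop 17, enqueue [6], visited so far: [46, 29, 19, 17]
  queue [24, 6] -> pop 24, enqueue [27], visited so far: [46, 29, 19, 17, 24]
  queue [6, 27] -> pop 6, enqueue [none], visited so far: [46, 29, 19, 17, 24, 6]
  queue [27] -> pop 27, enqueue [none], visited so far: [46, 29, 19, 17, 24, 6, 27]
Result: [46, 29, 19, 17, 24, 6, 27]


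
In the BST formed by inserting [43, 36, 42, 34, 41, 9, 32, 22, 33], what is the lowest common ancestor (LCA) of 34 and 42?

Tree insertion order: [43, 36, 42, 34, 41, 9, 32, 22, 33]
Tree (level-order array): [43, 36, None, 34, 42, 9, None, 41, None, None, 32, None, None, 22, 33]
In a BST, the LCA of p=34, q=42 is the first node v on the
root-to-leaf path with p <= v <= q (go left if both < v, right if both > v).
Walk from root:
  at 43: both 34 and 42 < 43, go left
  at 36: 34 <= 36 <= 42, this is the LCA
LCA = 36


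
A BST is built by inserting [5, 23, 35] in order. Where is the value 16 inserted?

Starting tree (level order): [5, None, 23, None, 35]
Insertion path: 5 -> 23
Result: insert 16 as left child of 23
Final tree (level order): [5, None, 23, 16, 35]


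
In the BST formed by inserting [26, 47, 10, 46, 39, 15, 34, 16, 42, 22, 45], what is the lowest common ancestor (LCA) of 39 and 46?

Tree insertion order: [26, 47, 10, 46, 39, 15, 34, 16, 42, 22, 45]
Tree (level-order array): [26, 10, 47, None, 15, 46, None, None, 16, 39, None, None, 22, 34, 42, None, None, None, None, None, 45]
In a BST, the LCA of p=39, q=46 is the first node v on the
root-to-leaf path with p <= v <= q (go left if both < v, right if both > v).
Walk from root:
  at 26: both 39 and 46 > 26, go right
  at 47: both 39 and 46 < 47, go left
  at 46: 39 <= 46 <= 46, this is the LCA
LCA = 46


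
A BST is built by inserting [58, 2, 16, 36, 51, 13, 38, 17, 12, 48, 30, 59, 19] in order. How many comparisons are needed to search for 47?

Search path for 47: 58 -> 2 -> 16 -> 36 -> 51 -> 38 -> 48
Found: False
Comparisons: 7


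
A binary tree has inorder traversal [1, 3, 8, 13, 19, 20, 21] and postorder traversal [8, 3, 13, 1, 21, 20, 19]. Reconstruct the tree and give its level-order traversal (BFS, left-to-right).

Inorder:   [1, 3, 8, 13, 19, 20, 21]
Postorder: [8, 3, 13, 1, 21, 20, 19]
Algorithm: postorder visits root last, so walk postorder right-to-left;
each value is the root of the current inorder slice — split it at that
value, recurse on the right subtree first, then the left.
Recursive splits:
  root=19; inorder splits into left=[1, 3, 8, 13], right=[20, 21]
  root=20; inorder splits into left=[], right=[21]
  root=21; inorder splits into left=[], right=[]
  root=1; inorder splits into left=[], right=[3, 8, 13]
  root=13; inorder splits into left=[3, 8], right=[]
  root=3; inorder splits into left=[], right=[8]
  root=8; inorder splits into left=[], right=[]
Reconstructed level-order: [19, 1, 20, 13, 21, 3, 8]


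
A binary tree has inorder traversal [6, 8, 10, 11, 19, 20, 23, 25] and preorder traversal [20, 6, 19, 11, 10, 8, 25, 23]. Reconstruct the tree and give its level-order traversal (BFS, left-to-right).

Inorder:  [6, 8, 10, 11, 19, 20, 23, 25]
Preorder: [20, 6, 19, 11, 10, 8, 25, 23]
Algorithm: preorder visits root first, so consume preorder in order;
for each root, split the current inorder slice at that value into
left-subtree inorder and right-subtree inorder, then recurse.
Recursive splits:
  root=20; inorder splits into left=[6, 8, 10, 11, 19], right=[23, 25]
  root=6; inorder splits into left=[], right=[8, 10, 11, 19]
  root=19; inorder splits into left=[8, 10, 11], right=[]
  root=11; inorder splits into left=[8, 10], right=[]
  root=10; inorder splits into left=[8], right=[]
  root=8; inorder splits into left=[], right=[]
  root=25; inorder splits into left=[23], right=[]
  root=23; inorder splits into left=[], right=[]
Reconstructed level-order: [20, 6, 25, 19, 23, 11, 10, 8]


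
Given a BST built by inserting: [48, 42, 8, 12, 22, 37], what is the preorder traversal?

Tree insertion order: [48, 42, 8, 12, 22, 37]
Tree (level-order array): [48, 42, None, 8, None, None, 12, None, 22, None, 37]
Preorder traversal: [48, 42, 8, 12, 22, 37]


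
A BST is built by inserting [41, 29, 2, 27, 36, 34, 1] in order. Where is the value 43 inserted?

Starting tree (level order): [41, 29, None, 2, 36, 1, 27, 34]
Insertion path: 41
Result: insert 43 as right child of 41
Final tree (level order): [41, 29, 43, 2, 36, None, None, 1, 27, 34]


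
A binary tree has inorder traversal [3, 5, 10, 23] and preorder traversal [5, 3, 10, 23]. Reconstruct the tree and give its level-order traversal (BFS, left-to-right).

Inorder:  [3, 5, 10, 23]
Preorder: [5, 3, 10, 23]
Algorithm: preorder visits root first, so consume preorder in order;
for each root, split the current inorder slice at that value into
left-subtree inorder and right-subtree inorder, then recurse.
Recursive splits:
  root=5; inorder splits into left=[3], right=[10, 23]
  root=3; inorder splits into left=[], right=[]
  root=10; inorder splits into left=[], right=[23]
  root=23; inorder splits into left=[], right=[]
Reconstructed level-order: [5, 3, 10, 23]


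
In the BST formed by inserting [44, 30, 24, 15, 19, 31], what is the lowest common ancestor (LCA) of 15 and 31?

Tree insertion order: [44, 30, 24, 15, 19, 31]
Tree (level-order array): [44, 30, None, 24, 31, 15, None, None, None, None, 19]
In a BST, the LCA of p=15, q=31 is the first node v on the
root-to-leaf path with p <= v <= q (go left if both < v, right if both > v).
Walk from root:
  at 44: both 15 and 31 < 44, go left
  at 30: 15 <= 30 <= 31, this is the LCA
LCA = 30


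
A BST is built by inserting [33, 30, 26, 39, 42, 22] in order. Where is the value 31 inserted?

Starting tree (level order): [33, 30, 39, 26, None, None, 42, 22]
Insertion path: 33 -> 30
Result: insert 31 as right child of 30
Final tree (level order): [33, 30, 39, 26, 31, None, 42, 22]


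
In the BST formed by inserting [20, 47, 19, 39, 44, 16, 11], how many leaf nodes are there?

Tree built from: [20, 47, 19, 39, 44, 16, 11]
Tree (level-order array): [20, 19, 47, 16, None, 39, None, 11, None, None, 44]
Rule: A leaf has 0 children.
Per-node child counts:
  node 20: 2 child(ren)
  node 19: 1 child(ren)
  node 16: 1 child(ren)
  node 11: 0 child(ren)
  node 47: 1 child(ren)
  node 39: 1 child(ren)
  node 44: 0 child(ren)
Matching nodes: [11, 44]
Count of leaf nodes: 2


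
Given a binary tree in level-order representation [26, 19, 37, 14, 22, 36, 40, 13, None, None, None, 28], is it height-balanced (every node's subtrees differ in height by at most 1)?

Tree (level-order array): [26, 19, 37, 14, 22, 36, 40, 13, None, None, None, 28]
Definition: a tree is height-balanced if, at every node, |h(left) - h(right)| <= 1 (empty subtree has height -1).
Bottom-up per-node check:
  node 13: h_left=-1, h_right=-1, diff=0 [OK], height=0
  node 14: h_left=0, h_right=-1, diff=1 [OK], height=1
  node 22: h_left=-1, h_right=-1, diff=0 [OK], height=0
  node 19: h_left=1, h_right=0, diff=1 [OK], height=2
  node 28: h_left=-1, h_right=-1, diff=0 [OK], height=0
  node 36: h_left=0, h_right=-1, diff=1 [OK], height=1
  node 40: h_left=-1, h_right=-1, diff=0 [OK], height=0
  node 37: h_left=1, h_right=0, diff=1 [OK], height=2
  node 26: h_left=2, h_right=2, diff=0 [OK], height=3
All nodes satisfy the balance condition.
Result: Balanced


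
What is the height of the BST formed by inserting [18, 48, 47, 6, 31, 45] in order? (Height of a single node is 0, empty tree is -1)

Insertion order: [18, 48, 47, 6, 31, 45]
Tree (level-order array): [18, 6, 48, None, None, 47, None, 31, None, None, 45]
Compute height bottom-up (empty subtree = -1):
  height(6) = 1 + max(-1, -1) = 0
  height(45) = 1 + max(-1, -1) = 0
  height(31) = 1 + max(-1, 0) = 1
  height(47) = 1 + max(1, -1) = 2
  height(48) = 1 + max(2, -1) = 3
  height(18) = 1 + max(0, 3) = 4
Height = 4


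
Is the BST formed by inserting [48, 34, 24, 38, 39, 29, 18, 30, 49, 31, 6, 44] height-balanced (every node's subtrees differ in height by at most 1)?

Tree (level-order array): [48, 34, 49, 24, 38, None, None, 18, 29, None, 39, 6, None, None, 30, None, 44, None, None, None, 31]
Definition: a tree is height-balanced if, at every node, |h(left) - h(right)| <= 1 (empty subtree has height -1).
Bottom-up per-node check:
  node 6: h_left=-1, h_right=-1, diff=0 [OK], height=0
  node 18: h_left=0, h_right=-1, diff=1 [OK], height=1
  node 31: h_left=-1, h_right=-1, diff=0 [OK], height=0
  node 30: h_left=-1, h_right=0, diff=1 [OK], height=1
  node 29: h_left=-1, h_right=1, diff=2 [FAIL (|-1-1|=2 > 1)], height=2
  node 24: h_left=1, h_right=2, diff=1 [OK], height=3
  node 44: h_left=-1, h_right=-1, diff=0 [OK], height=0
  node 39: h_left=-1, h_right=0, diff=1 [OK], height=1
  node 38: h_left=-1, h_right=1, diff=2 [FAIL (|-1-1|=2 > 1)], height=2
  node 34: h_left=3, h_right=2, diff=1 [OK], height=4
  node 49: h_left=-1, h_right=-1, diff=0 [OK], height=0
  node 48: h_left=4, h_right=0, diff=4 [FAIL (|4-0|=4 > 1)], height=5
Node 29 violates the condition: |-1 - 1| = 2 > 1.
Result: Not balanced


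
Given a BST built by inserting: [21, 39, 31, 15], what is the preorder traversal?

Tree insertion order: [21, 39, 31, 15]
Tree (level-order array): [21, 15, 39, None, None, 31]
Preorder traversal: [21, 15, 39, 31]


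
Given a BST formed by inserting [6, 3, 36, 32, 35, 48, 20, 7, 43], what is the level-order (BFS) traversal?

Tree insertion order: [6, 3, 36, 32, 35, 48, 20, 7, 43]
Tree (level-order array): [6, 3, 36, None, None, 32, 48, 20, 35, 43, None, 7]
BFS from the root, enqueuing left then right child of each popped node:
  queue [6] -> pop 6, enqueue [3, 36], visited so far: [6]
  queue [3, 36] -> pop 3, enqueue [none], visited so far: [6, 3]
  queue [36] -> pop 36, enqueue [32, 48], visited so far: [6, 3, 36]
  queue [32, 48] -> pop 32, enqueue [20, 35], visited so far: [6, 3, 36, 32]
  queue [48, 20, 35] -> pop 48, enqueue [43], visited so far: [6, 3, 36, 32, 48]
  queue [20, 35, 43] -> pop 20, enqueue [7], visited so far: [6, 3, 36, 32, 48, 20]
  queue [35, 43, 7] -> pop 35, enqueue [none], visited so far: [6, 3, 36, 32, 48, 20, 35]
  queue [43, 7] -> pop 43, enqueue [none], visited so far: [6, 3, 36, 32, 48, 20, 35, 43]
  queue [7] -> pop 7, enqueue [none], visited so far: [6, 3, 36, 32, 48, 20, 35, 43, 7]
Result: [6, 3, 36, 32, 48, 20, 35, 43, 7]


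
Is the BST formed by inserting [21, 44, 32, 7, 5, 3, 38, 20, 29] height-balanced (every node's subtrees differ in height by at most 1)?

Tree (level-order array): [21, 7, 44, 5, 20, 32, None, 3, None, None, None, 29, 38]
Definition: a tree is height-balanced if, at every node, |h(left) - h(right)| <= 1 (empty subtree has height -1).
Bottom-up per-node check:
  node 3: h_left=-1, h_right=-1, diff=0 [OK], height=0
  node 5: h_left=0, h_right=-1, diff=1 [OK], height=1
  node 20: h_left=-1, h_right=-1, diff=0 [OK], height=0
  node 7: h_left=1, h_right=0, diff=1 [OK], height=2
  node 29: h_left=-1, h_right=-1, diff=0 [OK], height=0
  node 38: h_left=-1, h_right=-1, diff=0 [OK], height=0
  node 32: h_left=0, h_right=0, diff=0 [OK], height=1
  node 44: h_left=1, h_right=-1, diff=2 [FAIL (|1--1|=2 > 1)], height=2
  node 21: h_left=2, h_right=2, diff=0 [OK], height=3
Node 44 violates the condition: |1 - -1| = 2 > 1.
Result: Not balanced


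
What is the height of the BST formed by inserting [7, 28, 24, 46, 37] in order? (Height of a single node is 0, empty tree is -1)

Insertion order: [7, 28, 24, 46, 37]
Tree (level-order array): [7, None, 28, 24, 46, None, None, 37]
Compute height bottom-up (empty subtree = -1):
  height(24) = 1 + max(-1, -1) = 0
  height(37) = 1 + max(-1, -1) = 0
  height(46) = 1 + max(0, -1) = 1
  height(28) = 1 + max(0, 1) = 2
  height(7) = 1 + max(-1, 2) = 3
Height = 3


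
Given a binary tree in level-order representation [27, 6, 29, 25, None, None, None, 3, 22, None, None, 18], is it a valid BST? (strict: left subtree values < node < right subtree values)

Level-order array: [27, 6, 29, 25, None, None, None, 3, 22, None, None, 18]
Validate using subtree bounds (lo, hi): at each node, require lo < value < hi,
then recurse left with hi=value and right with lo=value.
Preorder trace (stopping at first violation):
  at node 27 with bounds (-inf, +inf): OK
  at node 6 with bounds (-inf, 27): OK
  at node 25 with bounds (-inf, 6): VIOLATION
Node 25 violates its bound: not (-inf < 25 < 6).
Result: Not a valid BST


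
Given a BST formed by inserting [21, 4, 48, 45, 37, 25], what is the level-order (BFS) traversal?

Tree insertion order: [21, 4, 48, 45, 37, 25]
Tree (level-order array): [21, 4, 48, None, None, 45, None, 37, None, 25]
BFS from the root, enqueuing left then right child of each popped node:
  queue [21] -> pop 21, enqueue [4, 48], visited so far: [21]
  queue [4, 48] -> pop 4, enqueue [none], visited so far: [21, 4]
  queue [48] -> pop 48, enqueue [45], visited so far: [21, 4, 48]
  queue [45] -> pop 45, enqueue [37], visited so far: [21, 4, 48, 45]
  queue [37] -> pop 37, enqueue [25], visited so far: [21, 4, 48, 45, 37]
  queue [25] -> pop 25, enqueue [none], visited so far: [21, 4, 48, 45, 37, 25]
Result: [21, 4, 48, 45, 37, 25]


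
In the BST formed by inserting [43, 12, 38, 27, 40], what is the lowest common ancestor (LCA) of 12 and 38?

Tree insertion order: [43, 12, 38, 27, 40]
Tree (level-order array): [43, 12, None, None, 38, 27, 40]
In a BST, the LCA of p=12, q=38 is the first node v on the
root-to-leaf path with p <= v <= q (go left if both < v, right if both > v).
Walk from root:
  at 43: both 12 and 38 < 43, go left
  at 12: 12 <= 12 <= 38, this is the LCA
LCA = 12


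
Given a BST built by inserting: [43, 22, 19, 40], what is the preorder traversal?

Tree insertion order: [43, 22, 19, 40]
Tree (level-order array): [43, 22, None, 19, 40]
Preorder traversal: [43, 22, 19, 40]


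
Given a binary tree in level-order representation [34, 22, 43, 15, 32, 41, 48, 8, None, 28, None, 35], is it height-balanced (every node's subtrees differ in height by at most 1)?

Tree (level-order array): [34, 22, 43, 15, 32, 41, 48, 8, None, 28, None, 35]
Definition: a tree is height-balanced if, at every node, |h(left) - h(right)| <= 1 (empty subtree has height -1).
Bottom-up per-node check:
  node 8: h_left=-1, h_right=-1, diff=0 [OK], height=0
  node 15: h_left=0, h_right=-1, diff=1 [OK], height=1
  node 28: h_left=-1, h_right=-1, diff=0 [OK], height=0
  node 32: h_left=0, h_right=-1, diff=1 [OK], height=1
  node 22: h_left=1, h_right=1, diff=0 [OK], height=2
  node 35: h_left=-1, h_right=-1, diff=0 [OK], height=0
  node 41: h_left=0, h_right=-1, diff=1 [OK], height=1
  node 48: h_left=-1, h_right=-1, diff=0 [OK], height=0
  node 43: h_left=1, h_right=0, diff=1 [OK], height=2
  node 34: h_left=2, h_right=2, diff=0 [OK], height=3
All nodes satisfy the balance condition.
Result: Balanced


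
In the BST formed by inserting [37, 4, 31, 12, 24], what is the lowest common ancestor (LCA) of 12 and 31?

Tree insertion order: [37, 4, 31, 12, 24]
Tree (level-order array): [37, 4, None, None, 31, 12, None, None, 24]
In a BST, the LCA of p=12, q=31 is the first node v on the
root-to-leaf path with p <= v <= q (go left if both < v, right if both > v).
Walk from root:
  at 37: both 12 and 31 < 37, go left
  at 4: both 12 and 31 > 4, go right
  at 31: 12 <= 31 <= 31, this is the LCA
LCA = 31


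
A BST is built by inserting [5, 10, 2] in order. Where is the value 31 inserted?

Starting tree (level order): [5, 2, 10]
Insertion path: 5 -> 10
Result: insert 31 as right child of 10
Final tree (level order): [5, 2, 10, None, None, None, 31]


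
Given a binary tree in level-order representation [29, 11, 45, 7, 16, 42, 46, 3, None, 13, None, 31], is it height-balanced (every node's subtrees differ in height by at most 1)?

Tree (level-order array): [29, 11, 45, 7, 16, 42, 46, 3, None, 13, None, 31]
Definition: a tree is height-balanced if, at every node, |h(left) - h(right)| <= 1 (empty subtree has height -1).
Bottom-up per-node check:
  node 3: h_left=-1, h_right=-1, diff=0 [OK], height=0
  node 7: h_left=0, h_right=-1, diff=1 [OK], height=1
  node 13: h_left=-1, h_right=-1, diff=0 [OK], height=0
  node 16: h_left=0, h_right=-1, diff=1 [OK], height=1
  node 11: h_left=1, h_right=1, diff=0 [OK], height=2
  node 31: h_left=-1, h_right=-1, diff=0 [OK], height=0
  node 42: h_left=0, h_right=-1, diff=1 [OK], height=1
  node 46: h_left=-1, h_right=-1, diff=0 [OK], height=0
  node 45: h_left=1, h_right=0, diff=1 [OK], height=2
  node 29: h_left=2, h_right=2, diff=0 [OK], height=3
All nodes satisfy the balance condition.
Result: Balanced


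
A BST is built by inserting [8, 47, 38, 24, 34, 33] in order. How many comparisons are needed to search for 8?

Search path for 8: 8
Found: True
Comparisons: 1


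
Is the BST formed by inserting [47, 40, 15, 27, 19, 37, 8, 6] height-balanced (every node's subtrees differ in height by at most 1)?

Tree (level-order array): [47, 40, None, 15, None, 8, 27, 6, None, 19, 37]
Definition: a tree is height-balanced if, at every node, |h(left) - h(right)| <= 1 (empty subtree has height -1).
Bottom-up per-node check:
  node 6: h_left=-1, h_right=-1, diff=0 [OK], height=0
  node 8: h_left=0, h_right=-1, diff=1 [OK], height=1
  node 19: h_left=-1, h_right=-1, diff=0 [OK], height=0
  node 37: h_left=-1, h_right=-1, diff=0 [OK], height=0
  node 27: h_left=0, h_right=0, diff=0 [OK], height=1
  node 15: h_left=1, h_right=1, diff=0 [OK], height=2
  node 40: h_left=2, h_right=-1, diff=3 [FAIL (|2--1|=3 > 1)], height=3
  node 47: h_left=3, h_right=-1, diff=4 [FAIL (|3--1|=4 > 1)], height=4
Node 40 violates the condition: |2 - -1| = 3 > 1.
Result: Not balanced


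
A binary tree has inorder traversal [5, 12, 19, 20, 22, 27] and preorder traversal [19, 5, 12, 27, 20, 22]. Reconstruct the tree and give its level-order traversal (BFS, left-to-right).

Inorder:  [5, 12, 19, 20, 22, 27]
Preorder: [19, 5, 12, 27, 20, 22]
Algorithm: preorder visits root first, so consume preorder in order;
for each root, split the current inorder slice at that value into
left-subtree inorder and right-subtree inorder, then recurse.
Recursive splits:
  root=19; inorder splits into left=[5, 12], right=[20, 22, 27]
  root=5; inorder splits into left=[], right=[12]
  root=12; inorder splits into left=[], right=[]
  root=27; inorder splits into left=[20, 22], right=[]
  root=20; inorder splits into left=[], right=[22]
  root=22; inorder splits into left=[], right=[]
Reconstructed level-order: [19, 5, 27, 12, 20, 22]


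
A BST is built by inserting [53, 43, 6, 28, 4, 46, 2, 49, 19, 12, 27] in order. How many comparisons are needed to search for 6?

Search path for 6: 53 -> 43 -> 6
Found: True
Comparisons: 3


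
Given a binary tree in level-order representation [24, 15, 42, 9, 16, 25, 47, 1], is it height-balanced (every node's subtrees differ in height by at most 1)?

Tree (level-order array): [24, 15, 42, 9, 16, 25, 47, 1]
Definition: a tree is height-balanced if, at every node, |h(left) - h(right)| <= 1 (empty subtree has height -1).
Bottom-up per-node check:
  node 1: h_left=-1, h_right=-1, diff=0 [OK], height=0
  node 9: h_left=0, h_right=-1, diff=1 [OK], height=1
  node 16: h_left=-1, h_right=-1, diff=0 [OK], height=0
  node 15: h_left=1, h_right=0, diff=1 [OK], height=2
  node 25: h_left=-1, h_right=-1, diff=0 [OK], height=0
  node 47: h_left=-1, h_right=-1, diff=0 [OK], height=0
  node 42: h_left=0, h_right=0, diff=0 [OK], height=1
  node 24: h_left=2, h_right=1, diff=1 [OK], height=3
All nodes satisfy the balance condition.
Result: Balanced


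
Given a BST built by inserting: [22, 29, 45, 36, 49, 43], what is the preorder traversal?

Tree insertion order: [22, 29, 45, 36, 49, 43]
Tree (level-order array): [22, None, 29, None, 45, 36, 49, None, 43]
Preorder traversal: [22, 29, 45, 36, 43, 49]


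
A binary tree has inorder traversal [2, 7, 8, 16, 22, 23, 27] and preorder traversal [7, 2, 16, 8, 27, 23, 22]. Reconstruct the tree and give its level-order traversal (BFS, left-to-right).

Inorder:  [2, 7, 8, 16, 22, 23, 27]
Preorder: [7, 2, 16, 8, 27, 23, 22]
Algorithm: preorder visits root first, so consume preorder in order;
for each root, split the current inorder slice at that value into
left-subtree inorder and right-subtree inorder, then recurse.
Recursive splits:
  root=7; inorder splits into left=[2], right=[8, 16, 22, 23, 27]
  root=2; inorder splits into left=[], right=[]
  root=16; inorder splits into left=[8], right=[22, 23, 27]
  root=8; inorder splits into left=[], right=[]
  root=27; inorder splits into left=[22, 23], right=[]
  root=23; inorder splits into left=[22], right=[]
  root=22; inorder splits into left=[], right=[]
Reconstructed level-order: [7, 2, 16, 8, 27, 23, 22]


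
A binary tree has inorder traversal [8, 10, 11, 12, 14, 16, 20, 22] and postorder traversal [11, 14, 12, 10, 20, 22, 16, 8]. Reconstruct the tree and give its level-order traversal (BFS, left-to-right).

Inorder:   [8, 10, 11, 12, 14, 16, 20, 22]
Postorder: [11, 14, 12, 10, 20, 22, 16, 8]
Algorithm: postorder visits root last, so walk postorder right-to-left;
each value is the root of the current inorder slice — split it at that
value, recurse on the right subtree first, then the left.
Recursive splits:
  root=8; inorder splits into left=[], right=[10, 11, 12, 14, 16, 20, 22]
  root=16; inorder splits into left=[10, 11, 12, 14], right=[20, 22]
  root=22; inorder splits into left=[20], right=[]
  root=20; inorder splits into left=[], right=[]
  root=10; inorder splits into left=[], right=[11, 12, 14]
  root=12; inorder splits into left=[11], right=[14]
  root=14; inorder splits into left=[], right=[]
  root=11; inorder splits into left=[], right=[]
Reconstructed level-order: [8, 16, 10, 22, 12, 20, 11, 14]


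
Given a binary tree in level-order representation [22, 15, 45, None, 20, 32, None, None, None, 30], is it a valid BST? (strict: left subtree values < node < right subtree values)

Level-order array: [22, 15, 45, None, 20, 32, None, None, None, 30]
Validate using subtree bounds (lo, hi): at each node, require lo < value < hi,
then recurse left with hi=value and right with lo=value.
Preorder trace (stopping at first violation):
  at node 22 with bounds (-inf, +inf): OK
  at node 15 with bounds (-inf, 22): OK
  at node 20 with bounds (15, 22): OK
  at node 45 with bounds (22, +inf): OK
  at node 32 with bounds (22, 45): OK
  at node 30 with bounds (22, 32): OK
No violation found at any node.
Result: Valid BST


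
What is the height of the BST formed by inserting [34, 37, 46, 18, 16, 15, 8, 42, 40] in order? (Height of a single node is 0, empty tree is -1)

Insertion order: [34, 37, 46, 18, 16, 15, 8, 42, 40]
Tree (level-order array): [34, 18, 37, 16, None, None, 46, 15, None, 42, None, 8, None, 40]
Compute height bottom-up (empty subtree = -1):
  height(8) = 1 + max(-1, -1) = 0
  height(15) = 1 + max(0, -1) = 1
  height(16) = 1 + max(1, -1) = 2
  height(18) = 1 + max(2, -1) = 3
  height(40) = 1 + max(-1, -1) = 0
  height(42) = 1 + max(0, -1) = 1
  height(46) = 1 + max(1, -1) = 2
  height(37) = 1 + max(-1, 2) = 3
  height(34) = 1 + max(3, 3) = 4
Height = 4


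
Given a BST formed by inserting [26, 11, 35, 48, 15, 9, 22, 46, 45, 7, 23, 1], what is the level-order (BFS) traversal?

Tree insertion order: [26, 11, 35, 48, 15, 9, 22, 46, 45, 7, 23, 1]
Tree (level-order array): [26, 11, 35, 9, 15, None, 48, 7, None, None, 22, 46, None, 1, None, None, 23, 45]
BFS from the root, enqueuing left then right child of each popped node:
  queue [26] -> pop 26, enqueue [11, 35], visited so far: [26]
  queue [11, 35] -> pop 11, enqueue [9, 15], visited so far: [26, 11]
  queue [35, 9, 15] -> pop 35, enqueue [48], visited so far: [26, 11, 35]
  queue [9, 15, 48] -> pop 9, enqueue [7], visited so far: [26, 11, 35, 9]
  queue [15, 48, 7] -> pop 15, enqueue [22], visited so far: [26, 11, 35, 9, 15]
  queue [48, 7, 22] -> pop 48, enqueue [46], visited so far: [26, 11, 35, 9, 15, 48]
  queue [7, 22, 46] -> pop 7, enqueue [1], visited so far: [26, 11, 35, 9, 15, 48, 7]
  queue [22, 46, 1] -> pop 22, enqueue [23], visited so far: [26, 11, 35, 9, 15, 48, 7, 22]
  queue [46, 1, 23] -> pop 46, enqueue [45], visited so far: [26, 11, 35, 9, 15, 48, 7, 22, 46]
  queue [1, 23, 45] -> pop 1, enqueue [none], visited so far: [26, 11, 35, 9, 15, 48, 7, 22, 46, 1]
  queue [23, 45] -> pop 23, enqueue [none], visited so far: [26, 11, 35, 9, 15, 48, 7, 22, 46, 1, 23]
  queue [45] -> pop 45, enqueue [none], visited so far: [26, 11, 35, 9, 15, 48, 7, 22, 46, 1, 23, 45]
Result: [26, 11, 35, 9, 15, 48, 7, 22, 46, 1, 23, 45]


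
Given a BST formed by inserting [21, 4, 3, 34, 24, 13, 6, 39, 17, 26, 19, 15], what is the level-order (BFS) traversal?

Tree insertion order: [21, 4, 3, 34, 24, 13, 6, 39, 17, 26, 19, 15]
Tree (level-order array): [21, 4, 34, 3, 13, 24, 39, None, None, 6, 17, None, 26, None, None, None, None, 15, 19]
BFS from the root, enqueuing left then right child of each popped node:
  queue [21] -> pop 21, enqueue [4, 34], visited so far: [21]
  queue [4, 34] -> pop 4, enqueue [3, 13], visited so far: [21, 4]
  queue [34, 3, 13] -> pop 34, enqueue [24, 39], visited so far: [21, 4, 34]
  queue [3, 13, 24, 39] -> pop 3, enqueue [none], visited so far: [21, 4, 34, 3]
  queue [13, 24, 39] -> pop 13, enqueue [6, 17], visited so far: [21, 4, 34, 3, 13]
  queue [24, 39, 6, 17] -> pop 24, enqueue [26], visited so far: [21, 4, 34, 3, 13, 24]
  queue [39, 6, 17, 26] -> pop 39, enqueue [none], visited so far: [21, 4, 34, 3, 13, 24, 39]
  queue [6, 17, 26] -> pop 6, enqueue [none], visited so far: [21, 4, 34, 3, 13, 24, 39, 6]
  queue [17, 26] -> pop 17, enqueue [15, 19], visited so far: [21, 4, 34, 3, 13, 24, 39, 6, 17]
  queue [26, 15, 19] -> pop 26, enqueue [none], visited so far: [21, 4, 34, 3, 13, 24, 39, 6, 17, 26]
  queue [15, 19] -> pop 15, enqueue [none], visited so far: [21, 4, 34, 3, 13, 24, 39, 6, 17, 26, 15]
  queue [19] -> pop 19, enqueue [none], visited so far: [21, 4, 34, 3, 13, 24, 39, 6, 17, 26, 15, 19]
Result: [21, 4, 34, 3, 13, 24, 39, 6, 17, 26, 15, 19]


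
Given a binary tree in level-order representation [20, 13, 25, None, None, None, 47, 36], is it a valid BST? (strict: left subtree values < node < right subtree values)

Level-order array: [20, 13, 25, None, None, None, 47, 36]
Validate using subtree bounds (lo, hi): at each node, require lo < value < hi,
then recurse left with hi=value and right with lo=value.
Preorder trace (stopping at first violation):
  at node 20 with bounds (-inf, +inf): OK
  at node 13 with bounds (-inf, 20): OK
  at node 25 with bounds (20, +inf): OK
  at node 47 with bounds (25, +inf): OK
  at node 36 with bounds (25, 47): OK
No violation found at any node.
Result: Valid BST


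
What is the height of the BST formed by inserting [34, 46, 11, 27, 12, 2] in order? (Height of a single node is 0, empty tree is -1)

Insertion order: [34, 46, 11, 27, 12, 2]
Tree (level-order array): [34, 11, 46, 2, 27, None, None, None, None, 12]
Compute height bottom-up (empty subtree = -1):
  height(2) = 1 + max(-1, -1) = 0
  height(12) = 1 + max(-1, -1) = 0
  height(27) = 1 + max(0, -1) = 1
  height(11) = 1 + max(0, 1) = 2
  height(46) = 1 + max(-1, -1) = 0
  height(34) = 1 + max(2, 0) = 3
Height = 3


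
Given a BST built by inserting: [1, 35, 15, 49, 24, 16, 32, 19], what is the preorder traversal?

Tree insertion order: [1, 35, 15, 49, 24, 16, 32, 19]
Tree (level-order array): [1, None, 35, 15, 49, None, 24, None, None, 16, 32, None, 19]
Preorder traversal: [1, 35, 15, 24, 16, 19, 32, 49]


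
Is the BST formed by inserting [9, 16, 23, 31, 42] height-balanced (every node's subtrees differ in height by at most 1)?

Tree (level-order array): [9, None, 16, None, 23, None, 31, None, 42]
Definition: a tree is height-balanced if, at every node, |h(left) - h(right)| <= 1 (empty subtree has height -1).
Bottom-up per-node check:
  node 42: h_left=-1, h_right=-1, diff=0 [OK], height=0
  node 31: h_left=-1, h_right=0, diff=1 [OK], height=1
  node 23: h_left=-1, h_right=1, diff=2 [FAIL (|-1-1|=2 > 1)], height=2
  node 16: h_left=-1, h_right=2, diff=3 [FAIL (|-1-2|=3 > 1)], height=3
  node 9: h_left=-1, h_right=3, diff=4 [FAIL (|-1-3|=4 > 1)], height=4
Node 23 violates the condition: |-1 - 1| = 2 > 1.
Result: Not balanced


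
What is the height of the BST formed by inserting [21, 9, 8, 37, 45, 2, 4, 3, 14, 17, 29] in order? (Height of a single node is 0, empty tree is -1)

Insertion order: [21, 9, 8, 37, 45, 2, 4, 3, 14, 17, 29]
Tree (level-order array): [21, 9, 37, 8, 14, 29, 45, 2, None, None, 17, None, None, None, None, None, 4, None, None, 3]
Compute height bottom-up (empty subtree = -1):
  height(3) = 1 + max(-1, -1) = 0
  height(4) = 1 + max(0, -1) = 1
  height(2) = 1 + max(-1, 1) = 2
  height(8) = 1 + max(2, -1) = 3
  height(17) = 1 + max(-1, -1) = 0
  height(14) = 1 + max(-1, 0) = 1
  height(9) = 1 + max(3, 1) = 4
  height(29) = 1 + max(-1, -1) = 0
  height(45) = 1 + max(-1, -1) = 0
  height(37) = 1 + max(0, 0) = 1
  height(21) = 1 + max(4, 1) = 5
Height = 5


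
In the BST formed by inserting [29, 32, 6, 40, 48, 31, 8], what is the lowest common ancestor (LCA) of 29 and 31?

Tree insertion order: [29, 32, 6, 40, 48, 31, 8]
Tree (level-order array): [29, 6, 32, None, 8, 31, 40, None, None, None, None, None, 48]
In a BST, the LCA of p=29, q=31 is the first node v on the
root-to-leaf path with p <= v <= q (go left if both < v, right if both > v).
Walk from root:
  at 29: 29 <= 29 <= 31, this is the LCA
LCA = 29


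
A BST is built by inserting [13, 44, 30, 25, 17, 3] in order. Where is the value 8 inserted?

Starting tree (level order): [13, 3, 44, None, None, 30, None, 25, None, 17]
Insertion path: 13 -> 3
Result: insert 8 as right child of 3
Final tree (level order): [13, 3, 44, None, 8, 30, None, None, None, 25, None, 17]


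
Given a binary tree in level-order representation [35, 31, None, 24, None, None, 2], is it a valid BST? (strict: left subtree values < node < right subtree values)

Level-order array: [35, 31, None, 24, None, None, 2]
Validate using subtree bounds (lo, hi): at each node, require lo < value < hi,
then recurse left with hi=value and right with lo=value.
Preorder trace (stopping at first violation):
  at node 35 with bounds (-inf, +inf): OK
  at node 31 with bounds (-inf, 35): OK
  at node 24 with bounds (-inf, 31): OK
  at node 2 with bounds (24, 31): VIOLATION
Node 2 violates its bound: not (24 < 2 < 31).
Result: Not a valid BST


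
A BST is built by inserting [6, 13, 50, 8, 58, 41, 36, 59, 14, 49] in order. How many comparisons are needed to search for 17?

Search path for 17: 6 -> 13 -> 50 -> 41 -> 36 -> 14
Found: False
Comparisons: 6


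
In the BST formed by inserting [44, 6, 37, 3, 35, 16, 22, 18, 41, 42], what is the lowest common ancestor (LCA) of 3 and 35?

Tree insertion order: [44, 6, 37, 3, 35, 16, 22, 18, 41, 42]
Tree (level-order array): [44, 6, None, 3, 37, None, None, 35, 41, 16, None, None, 42, None, 22, None, None, 18]
In a BST, the LCA of p=3, q=35 is the first node v on the
root-to-leaf path with p <= v <= q (go left if both < v, right if both > v).
Walk from root:
  at 44: both 3 and 35 < 44, go left
  at 6: 3 <= 6 <= 35, this is the LCA
LCA = 6


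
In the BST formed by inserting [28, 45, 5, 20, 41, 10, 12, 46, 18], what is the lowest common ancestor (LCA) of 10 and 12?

Tree insertion order: [28, 45, 5, 20, 41, 10, 12, 46, 18]
Tree (level-order array): [28, 5, 45, None, 20, 41, 46, 10, None, None, None, None, None, None, 12, None, 18]
In a BST, the LCA of p=10, q=12 is the first node v on the
root-to-leaf path with p <= v <= q (go left if both < v, right if both > v).
Walk from root:
  at 28: both 10 and 12 < 28, go left
  at 5: both 10 and 12 > 5, go right
  at 20: both 10 and 12 < 20, go left
  at 10: 10 <= 10 <= 12, this is the LCA
LCA = 10


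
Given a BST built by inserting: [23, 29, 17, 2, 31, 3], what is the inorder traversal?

Tree insertion order: [23, 29, 17, 2, 31, 3]
Tree (level-order array): [23, 17, 29, 2, None, None, 31, None, 3]
Inorder traversal: [2, 3, 17, 23, 29, 31]


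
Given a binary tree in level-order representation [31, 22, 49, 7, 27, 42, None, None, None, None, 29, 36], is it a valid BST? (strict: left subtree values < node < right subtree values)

Level-order array: [31, 22, 49, 7, 27, 42, None, None, None, None, 29, 36]
Validate using subtree bounds (lo, hi): at each node, require lo < value < hi,
then recurse left with hi=value and right with lo=value.
Preorder trace (stopping at first violation):
  at node 31 with bounds (-inf, +inf): OK
  at node 22 with bounds (-inf, 31): OK
  at node 7 with bounds (-inf, 22): OK
  at node 27 with bounds (22, 31): OK
  at node 29 with bounds (27, 31): OK
  at node 49 with bounds (31, +inf): OK
  at node 42 with bounds (31, 49): OK
  at node 36 with bounds (31, 42): OK
No violation found at any node.
Result: Valid BST


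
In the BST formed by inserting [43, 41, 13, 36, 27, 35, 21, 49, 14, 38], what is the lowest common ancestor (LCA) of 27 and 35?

Tree insertion order: [43, 41, 13, 36, 27, 35, 21, 49, 14, 38]
Tree (level-order array): [43, 41, 49, 13, None, None, None, None, 36, 27, 38, 21, 35, None, None, 14]
In a BST, the LCA of p=27, q=35 is the first node v on the
root-to-leaf path with p <= v <= q (go left if both < v, right if both > v).
Walk from root:
  at 43: both 27 and 35 < 43, go left
  at 41: both 27 and 35 < 41, go left
  at 13: both 27 and 35 > 13, go right
  at 36: both 27 and 35 < 36, go left
  at 27: 27 <= 27 <= 35, this is the LCA
LCA = 27


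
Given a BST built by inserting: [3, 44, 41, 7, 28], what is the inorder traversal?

Tree insertion order: [3, 44, 41, 7, 28]
Tree (level-order array): [3, None, 44, 41, None, 7, None, None, 28]
Inorder traversal: [3, 7, 28, 41, 44]


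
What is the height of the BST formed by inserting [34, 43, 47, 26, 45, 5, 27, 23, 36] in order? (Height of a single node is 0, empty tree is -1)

Insertion order: [34, 43, 47, 26, 45, 5, 27, 23, 36]
Tree (level-order array): [34, 26, 43, 5, 27, 36, 47, None, 23, None, None, None, None, 45]
Compute height bottom-up (empty subtree = -1):
  height(23) = 1 + max(-1, -1) = 0
  height(5) = 1 + max(-1, 0) = 1
  height(27) = 1 + max(-1, -1) = 0
  height(26) = 1 + max(1, 0) = 2
  height(36) = 1 + max(-1, -1) = 0
  height(45) = 1 + max(-1, -1) = 0
  height(47) = 1 + max(0, -1) = 1
  height(43) = 1 + max(0, 1) = 2
  height(34) = 1 + max(2, 2) = 3
Height = 3


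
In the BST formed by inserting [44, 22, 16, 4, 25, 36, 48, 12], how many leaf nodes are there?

Tree built from: [44, 22, 16, 4, 25, 36, 48, 12]
Tree (level-order array): [44, 22, 48, 16, 25, None, None, 4, None, None, 36, None, 12]
Rule: A leaf has 0 children.
Per-node child counts:
  node 44: 2 child(ren)
  node 22: 2 child(ren)
  node 16: 1 child(ren)
  node 4: 1 child(ren)
  node 12: 0 child(ren)
  node 25: 1 child(ren)
  node 36: 0 child(ren)
  node 48: 0 child(ren)
Matching nodes: [12, 36, 48]
Count of leaf nodes: 3


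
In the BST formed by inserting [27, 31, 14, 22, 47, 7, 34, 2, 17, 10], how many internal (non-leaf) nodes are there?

Tree built from: [27, 31, 14, 22, 47, 7, 34, 2, 17, 10]
Tree (level-order array): [27, 14, 31, 7, 22, None, 47, 2, 10, 17, None, 34]
Rule: An internal node has at least one child.
Per-node child counts:
  node 27: 2 child(ren)
  node 14: 2 child(ren)
  node 7: 2 child(ren)
  node 2: 0 child(ren)
  node 10: 0 child(ren)
  node 22: 1 child(ren)
  node 17: 0 child(ren)
  node 31: 1 child(ren)
  node 47: 1 child(ren)
  node 34: 0 child(ren)
Matching nodes: [27, 14, 7, 22, 31, 47]
Count of internal (non-leaf) nodes: 6


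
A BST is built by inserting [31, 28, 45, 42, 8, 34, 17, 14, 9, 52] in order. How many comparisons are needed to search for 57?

Search path for 57: 31 -> 45 -> 52
Found: False
Comparisons: 3


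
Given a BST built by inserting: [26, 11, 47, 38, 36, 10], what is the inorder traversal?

Tree insertion order: [26, 11, 47, 38, 36, 10]
Tree (level-order array): [26, 11, 47, 10, None, 38, None, None, None, 36]
Inorder traversal: [10, 11, 26, 36, 38, 47]


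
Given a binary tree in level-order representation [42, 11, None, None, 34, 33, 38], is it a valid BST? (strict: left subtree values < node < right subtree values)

Level-order array: [42, 11, None, None, 34, 33, 38]
Validate using subtree bounds (lo, hi): at each node, require lo < value < hi,
then recurse left with hi=value and right with lo=value.
Preorder trace (stopping at first violation):
  at node 42 with bounds (-inf, +inf): OK
  at node 11 with bounds (-inf, 42): OK
  at node 34 with bounds (11, 42): OK
  at node 33 with bounds (11, 34): OK
  at node 38 with bounds (34, 42): OK
No violation found at any node.
Result: Valid BST
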